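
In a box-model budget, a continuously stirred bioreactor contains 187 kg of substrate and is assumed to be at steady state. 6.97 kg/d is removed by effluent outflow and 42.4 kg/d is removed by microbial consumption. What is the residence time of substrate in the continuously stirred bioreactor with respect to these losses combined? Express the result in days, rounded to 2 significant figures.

3.8 d

Total removal = 6.970 + 42.40 = 49.370 kg/d.
τ = M / ΣF_out = 187 / 49.370 = 3.788 d.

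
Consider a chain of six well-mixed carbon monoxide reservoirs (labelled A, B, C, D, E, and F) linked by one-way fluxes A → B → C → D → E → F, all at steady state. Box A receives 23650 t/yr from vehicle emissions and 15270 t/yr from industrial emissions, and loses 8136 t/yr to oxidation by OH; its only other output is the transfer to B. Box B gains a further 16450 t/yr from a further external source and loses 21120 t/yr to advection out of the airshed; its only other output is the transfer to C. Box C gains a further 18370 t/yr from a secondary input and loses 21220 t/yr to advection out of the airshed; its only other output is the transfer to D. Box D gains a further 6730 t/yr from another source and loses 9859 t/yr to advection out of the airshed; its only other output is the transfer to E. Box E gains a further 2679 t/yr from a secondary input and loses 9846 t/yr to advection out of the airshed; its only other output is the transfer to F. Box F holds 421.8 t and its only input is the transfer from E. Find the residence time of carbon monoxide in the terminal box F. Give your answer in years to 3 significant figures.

0.0325 yr

Box A: F(A→B) = (23650 + 15270) − 8136 = 30784 t/yr.
Box B: F(B→C) = (30784 + 16450) − 21120 = 26114 t/yr.
Box C: F(C→D) = (26114 + 18370) − 21220 = 23264 t/yr.
Box D: F(D→E) = (23264 + 6730) − 9859 = 20135 t/yr.
Box E: F(E→F) = (20135 + 2679) − 9846 = 12968 t/yr.
Box F throughput = its input = 12968 t/yr; τ = 421.8 / 12968 = 0.03253 yr.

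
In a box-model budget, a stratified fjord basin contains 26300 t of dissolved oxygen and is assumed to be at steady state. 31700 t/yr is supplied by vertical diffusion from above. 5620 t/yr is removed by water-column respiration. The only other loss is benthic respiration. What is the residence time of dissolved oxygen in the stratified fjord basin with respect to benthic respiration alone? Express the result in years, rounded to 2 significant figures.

At steady state ΣF_in = ΣF_out.
ΣF_in = 31700 t/yr.
Benthic respiration flux = ΣF_in − (5620) = 31700 − 5620 = 26080 t/yr.
τ = M / F = 26300 / 26080 = 1.008 yr.

1.0 yr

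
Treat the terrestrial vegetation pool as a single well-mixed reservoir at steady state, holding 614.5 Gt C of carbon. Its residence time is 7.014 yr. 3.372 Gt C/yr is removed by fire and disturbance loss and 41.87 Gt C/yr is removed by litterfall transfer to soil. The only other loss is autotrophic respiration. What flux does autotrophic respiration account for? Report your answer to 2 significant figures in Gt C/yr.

42 Gt C/yr

Total removal F = M/τ = 614.5 / 7.014 = 87.61 Gt C/yr.
Autotrophic respiration = F − (3.372 + 41.87) = 87.61 − 45.24 = 42.37 Gt C/yr.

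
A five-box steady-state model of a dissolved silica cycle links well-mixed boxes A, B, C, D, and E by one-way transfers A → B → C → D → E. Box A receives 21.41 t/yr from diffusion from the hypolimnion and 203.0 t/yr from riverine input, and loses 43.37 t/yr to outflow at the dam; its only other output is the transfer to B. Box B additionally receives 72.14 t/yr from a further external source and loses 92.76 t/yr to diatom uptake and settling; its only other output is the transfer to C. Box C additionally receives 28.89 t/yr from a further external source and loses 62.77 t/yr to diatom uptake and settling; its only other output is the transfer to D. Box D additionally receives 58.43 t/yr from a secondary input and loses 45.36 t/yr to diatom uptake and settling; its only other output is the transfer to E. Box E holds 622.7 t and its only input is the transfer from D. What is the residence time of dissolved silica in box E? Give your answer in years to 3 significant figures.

4.46 yr

Box A: F(A→B) = (21.41 + 203.0) − 43.37 = 181.04 t/yr.
Box B: F(B→C) = (181.04 + 72.14) − 92.76 = 160.42 t/yr.
Box C: F(C→D) = (160.42 + 28.89) − 62.77 = 126.54 t/yr.
Box D: F(D→E) = (126.54 + 58.43) − 45.36 = 139.61 t/yr.
Box E throughput = its input = 139.61 t/yr; τ = 622.7 / 139.61 = 4.460 yr.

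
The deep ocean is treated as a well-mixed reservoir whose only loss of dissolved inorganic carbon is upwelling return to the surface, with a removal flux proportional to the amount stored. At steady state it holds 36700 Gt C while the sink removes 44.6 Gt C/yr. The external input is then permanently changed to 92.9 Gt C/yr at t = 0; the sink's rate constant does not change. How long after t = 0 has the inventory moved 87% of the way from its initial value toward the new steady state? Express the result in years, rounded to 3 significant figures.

1680 yr

τ = M₀/F₀ = 36700/44.6 = 822.9 yr.
The remaining gap fraction is e^(−t/τ); 87% covered ⇒ e^(−t/τ) = 0.130.
t = −τ ln(0.130) = 822.9 × 2.040 = 1679 yr.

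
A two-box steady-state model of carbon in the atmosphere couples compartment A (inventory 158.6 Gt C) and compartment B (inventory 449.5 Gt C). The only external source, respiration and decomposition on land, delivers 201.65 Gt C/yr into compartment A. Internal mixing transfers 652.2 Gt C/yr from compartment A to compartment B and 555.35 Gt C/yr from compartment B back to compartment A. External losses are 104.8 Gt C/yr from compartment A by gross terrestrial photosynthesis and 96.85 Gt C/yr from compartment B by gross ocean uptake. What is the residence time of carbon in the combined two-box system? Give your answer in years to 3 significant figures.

3.02 yr

Residence time in the combined system uses the total inventory and the total *external* removal — internal exchanges between the two boxes cancel.
M_total = 158.6 + 449.5 = 608.10 Gt C.
ΣF_external_out = 104.8 + 96.85 = 201.65 Gt C/yr.
τ = M_total / ΣF_ext = 608.10 / 201.65 = 3.016 yr.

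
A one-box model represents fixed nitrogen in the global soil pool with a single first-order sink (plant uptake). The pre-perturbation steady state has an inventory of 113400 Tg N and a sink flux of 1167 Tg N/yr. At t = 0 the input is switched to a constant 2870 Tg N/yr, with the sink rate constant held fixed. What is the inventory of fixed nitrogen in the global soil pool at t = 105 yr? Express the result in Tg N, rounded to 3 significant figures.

223000 Tg N

The sink rate constant is k = F₀/M₀ = 1167/113400 = 0.01029 yr⁻¹.
Solving dM/dt = F₁ − kM with M(0) = M₀ gives M(t) = F₁/k + (M₀ − F₁/k)·e^(−kt).
F₁/k = 2870/0.01029 = 278880 Tg N; kt = 0.01029 × 105 = 1.081, e^(−kt) = 0.3394.
M(105) = 278880 + (113400 − 278880) × 0.3394 = 278880 − 56170 = 222720 Tg N.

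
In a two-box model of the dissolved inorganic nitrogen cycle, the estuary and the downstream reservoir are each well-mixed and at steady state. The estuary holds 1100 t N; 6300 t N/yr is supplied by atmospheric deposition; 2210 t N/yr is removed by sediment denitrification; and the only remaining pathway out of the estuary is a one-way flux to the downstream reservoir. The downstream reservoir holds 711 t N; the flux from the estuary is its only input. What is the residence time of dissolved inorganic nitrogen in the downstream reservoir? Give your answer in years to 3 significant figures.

0.174 yr

Balance the estuary: ΣF_in = 6300.0 t N/yr.
Flux to the downstream reservoir = ΣF_in − (2210) = 4090.0 t N/yr.
At steady state the output of the downstream reservoir equals its input, 4090.0 t N/yr.
τ = M / F = 711 / 4090.0 = 0.1738 yr.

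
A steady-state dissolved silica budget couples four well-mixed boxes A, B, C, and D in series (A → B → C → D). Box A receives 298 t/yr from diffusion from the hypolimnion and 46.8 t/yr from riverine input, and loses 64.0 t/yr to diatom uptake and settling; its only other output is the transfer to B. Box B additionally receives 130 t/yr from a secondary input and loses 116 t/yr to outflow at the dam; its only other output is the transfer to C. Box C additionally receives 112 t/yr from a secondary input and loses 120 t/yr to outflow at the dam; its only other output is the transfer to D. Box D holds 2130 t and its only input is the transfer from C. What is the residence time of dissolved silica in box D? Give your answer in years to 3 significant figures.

7.43 yr

Box A: F(A→B) = (298 + 46.8) − 64.0 = 280.80 t/yr.
Box B: F(B→C) = (280.80 + 130) − 116 = 294.80 t/yr.
Box C: F(C→D) = (294.80 + 112) − 120 = 286.80 t/yr.
Box D throughput = its input = 286.80 t/yr; τ = 2130 / 286.80 = 7.427 yr.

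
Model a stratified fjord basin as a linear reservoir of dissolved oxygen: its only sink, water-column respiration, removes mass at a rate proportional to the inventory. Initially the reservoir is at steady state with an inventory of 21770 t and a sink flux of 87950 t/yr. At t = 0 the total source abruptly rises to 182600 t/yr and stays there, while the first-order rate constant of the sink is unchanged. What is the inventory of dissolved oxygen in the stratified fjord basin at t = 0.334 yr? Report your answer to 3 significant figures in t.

39100 t

The sink rate constant is k = F₀/M₀ = 87950/21770 = 4.040 yr⁻¹.
Solving dM/dt = F₁ − kM with M(0) = M₀ gives M(t) = F₁/k + (M₀ − F₁/k)·e^(−kt).
F₁/k = 182600/4.040 = 45198 t; kt = 4.040 × 0.334 = 1.349, e^(−kt) = 0.2594.
M(0.334) = 45198 + (21770 − 45198) × 0.2594 = 45198 − 6078 = 39121 t.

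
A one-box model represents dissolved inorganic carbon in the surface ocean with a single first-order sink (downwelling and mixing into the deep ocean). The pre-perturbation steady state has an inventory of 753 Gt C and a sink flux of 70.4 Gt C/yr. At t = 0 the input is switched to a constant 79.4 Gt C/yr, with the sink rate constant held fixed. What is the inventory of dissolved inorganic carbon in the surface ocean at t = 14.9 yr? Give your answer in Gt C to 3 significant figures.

τ = M₀/F₀ = 753/70.4 = 10.70 yr; rate constant k = 1/τ.
New steady state M_∞ = F₁/k = F₁·τ = 79.4 × 10.70 = 849.26 Gt C.
M(t) = M_∞ + (M₀ − M_∞)·e^(−t/τ); t/τ = 14.9/10.70 = 1.393, so e^(−t/τ) = 0.2483.
M(t) = 849.26 − 96.26 × 0.2483 = 825.36 Gt C.

825 Gt C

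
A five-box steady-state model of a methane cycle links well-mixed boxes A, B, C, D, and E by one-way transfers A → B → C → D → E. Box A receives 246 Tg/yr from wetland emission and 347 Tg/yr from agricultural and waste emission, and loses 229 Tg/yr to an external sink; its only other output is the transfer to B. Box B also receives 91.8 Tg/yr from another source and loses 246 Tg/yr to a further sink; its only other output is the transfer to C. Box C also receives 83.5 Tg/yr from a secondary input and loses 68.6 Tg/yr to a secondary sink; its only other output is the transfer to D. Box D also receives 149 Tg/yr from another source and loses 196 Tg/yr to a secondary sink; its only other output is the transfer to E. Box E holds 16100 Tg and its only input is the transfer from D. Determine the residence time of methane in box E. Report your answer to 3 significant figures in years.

Box A: F(A→B) = (246 + 347) − 229 = 364.00 Tg/yr.
Box B: F(B→C) = (364.00 + 91.8) − 246 = 209.80 Tg/yr.
Box C: F(C→D) = (209.80 + 83.5) − 68.6 = 224.70 Tg/yr.
Box D: F(D→E) = (224.70 + 149) − 196 = 177.70 Tg/yr.
Box E throughput = its input = 177.70 Tg/yr; τ = 16100 / 177.70 = 90.60 yr.

90.6 yr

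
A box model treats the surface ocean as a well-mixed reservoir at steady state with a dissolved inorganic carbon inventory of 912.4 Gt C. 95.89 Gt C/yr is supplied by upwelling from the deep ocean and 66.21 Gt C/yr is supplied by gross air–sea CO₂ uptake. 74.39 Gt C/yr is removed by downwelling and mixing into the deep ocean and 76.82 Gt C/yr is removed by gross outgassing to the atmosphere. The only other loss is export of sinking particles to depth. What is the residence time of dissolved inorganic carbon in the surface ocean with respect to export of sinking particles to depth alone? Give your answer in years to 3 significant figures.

At steady state ΣF_in = ΣF_out.
ΣF_in = 95.89 + 66.21 = 162.10 Gt C/yr.
Export of sinking particles to depth flux = ΣF_in − (74.39 + 76.82) = 162.10 − 151.2 = 10.89 Gt C/yr.
τ = M / F = 912.4 / 10.89 = 83.78 yr.

83.8 yr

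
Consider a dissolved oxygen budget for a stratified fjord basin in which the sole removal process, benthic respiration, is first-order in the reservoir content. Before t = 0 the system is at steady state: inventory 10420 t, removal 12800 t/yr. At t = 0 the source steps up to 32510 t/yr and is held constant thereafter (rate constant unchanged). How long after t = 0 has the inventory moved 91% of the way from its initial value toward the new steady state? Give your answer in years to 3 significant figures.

τ = M₀/F₀ = 10420/12800 = 0.8141 yr.
The remaining gap fraction is e^(−t/τ); 91% covered ⇒ e^(−t/τ) = 0.0900.
t = −τ ln(0.0900) = 0.8141 × 2.408 = 1.960 yr.

1.96 yr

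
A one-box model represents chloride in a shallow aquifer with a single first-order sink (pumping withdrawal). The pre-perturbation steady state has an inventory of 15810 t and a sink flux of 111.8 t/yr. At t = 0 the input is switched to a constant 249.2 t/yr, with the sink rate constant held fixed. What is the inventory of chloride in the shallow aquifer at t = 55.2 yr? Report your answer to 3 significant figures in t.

22100 t

The sink rate constant is k = F₀/M₀ = 111.8/15810 = 0.007071 yr⁻¹.
Solving dM/dt = F₁ − kM with M(0) = M₀ gives M(t) = F₁/k + (M₀ − F₁/k)·e^(−kt).
F₁/k = 249.2/0.007071 = 35240 t; kt = 0.007071 × 55.2 = 0.3903, e^(−kt) = 0.6768.
M(55.2) = 35240 + (15810 − 35240) × 0.6768 = 35240 − 13150 = 22089 t.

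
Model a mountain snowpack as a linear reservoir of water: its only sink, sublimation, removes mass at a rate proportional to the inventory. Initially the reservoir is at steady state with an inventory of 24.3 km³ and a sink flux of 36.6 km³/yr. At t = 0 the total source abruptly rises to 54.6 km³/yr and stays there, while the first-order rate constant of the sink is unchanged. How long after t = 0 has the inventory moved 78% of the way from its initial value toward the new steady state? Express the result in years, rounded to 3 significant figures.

1.01 yr

τ = M₀/F₀ = 24.3/36.6 = 0.6639 yr.
The remaining gap fraction is e^(−t/τ); 78% covered ⇒ e^(−t/τ) = 0.220.
t = −τ ln(0.220) = 0.6639 × 1.514 = 1.005 yr.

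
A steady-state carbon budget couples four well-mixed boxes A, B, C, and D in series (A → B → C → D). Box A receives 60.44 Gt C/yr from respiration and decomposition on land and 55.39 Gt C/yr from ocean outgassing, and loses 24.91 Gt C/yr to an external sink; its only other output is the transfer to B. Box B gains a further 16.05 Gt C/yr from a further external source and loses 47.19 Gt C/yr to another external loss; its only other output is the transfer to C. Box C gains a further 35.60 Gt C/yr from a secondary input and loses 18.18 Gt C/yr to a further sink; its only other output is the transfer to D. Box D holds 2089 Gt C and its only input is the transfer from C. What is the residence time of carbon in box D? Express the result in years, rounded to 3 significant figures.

Box A: F(A→B) = (60.44 + 55.39) − 24.91 = 90.920 Gt C/yr.
Box B: F(B→C) = (90.920 + 16.05) − 47.19 = 59.780 Gt C/yr.
Box C: F(C→D) = (59.780 + 35.60) − 18.18 = 77.200 Gt C/yr.
Box D throughput = its input = 77.200 Gt C/yr; τ = 2089 / 77.200 = 27.06 yr.

27.1 yr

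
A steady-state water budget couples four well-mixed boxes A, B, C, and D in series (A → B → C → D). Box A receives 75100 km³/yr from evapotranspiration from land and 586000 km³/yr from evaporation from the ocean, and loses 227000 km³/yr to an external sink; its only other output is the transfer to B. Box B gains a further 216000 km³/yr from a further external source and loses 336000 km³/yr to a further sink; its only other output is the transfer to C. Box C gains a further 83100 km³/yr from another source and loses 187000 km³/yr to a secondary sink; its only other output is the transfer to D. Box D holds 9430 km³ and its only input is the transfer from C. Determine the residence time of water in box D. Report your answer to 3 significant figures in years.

Box A: F(A→B) = (75100 + 586000) − 227000 = 434100 km³/yr.
Box B: F(B→C) = (434100 + 216000) − 336000 = 314100 km³/yr.
Box C: F(C→D) = (314100 + 83100) − 187000 = 210200 km³/yr.
Box D throughput = its input = 210200 km³/yr; τ = 9430 / 210200 = 0.04486 yr.

0.0449 yr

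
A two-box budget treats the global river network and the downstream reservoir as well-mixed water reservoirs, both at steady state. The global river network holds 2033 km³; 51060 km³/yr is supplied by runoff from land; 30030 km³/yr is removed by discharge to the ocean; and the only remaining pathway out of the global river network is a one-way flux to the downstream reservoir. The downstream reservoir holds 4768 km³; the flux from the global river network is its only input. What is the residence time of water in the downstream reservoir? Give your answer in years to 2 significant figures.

0.23 yr

Balance the global river network: ΣF_in = 51060 km³/yr.
Flux to the downstream reservoir = ΣF_in − (30030) = 21030 km³/yr.
At steady state the output of the downstream reservoir equals its input, 21030 km³/yr.
τ = M / F = 4768 / 21030 = 0.2267 yr.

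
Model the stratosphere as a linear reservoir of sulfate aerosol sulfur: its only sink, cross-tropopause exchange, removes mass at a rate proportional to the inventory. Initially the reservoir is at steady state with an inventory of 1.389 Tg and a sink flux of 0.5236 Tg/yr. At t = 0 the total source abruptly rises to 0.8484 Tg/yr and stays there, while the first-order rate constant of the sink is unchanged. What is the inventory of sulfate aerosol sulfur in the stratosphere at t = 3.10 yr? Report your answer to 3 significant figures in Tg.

1.98 Tg

Residence time τ = M₀/F₀ = 2.653 yr. The eventual steady state is M_∞ = M₀·(F₁/F₀) = 1.389 × 0.8484/0.5236 = 2.2506 Tg.
The anomaly ΔM(t) = M(t) − M_∞ decays as ΔM₀·e^(−t/τ) with ΔM₀ = 1.389 − 2.2506 = −0.8616 Tg.
At t = 3.10 yr, e^(−t/τ) = e^(−1.169) = 0.3108, so ΔM = −0.2678 Tg and M = 2.2506 − 0.2678 = 1.9828 Tg.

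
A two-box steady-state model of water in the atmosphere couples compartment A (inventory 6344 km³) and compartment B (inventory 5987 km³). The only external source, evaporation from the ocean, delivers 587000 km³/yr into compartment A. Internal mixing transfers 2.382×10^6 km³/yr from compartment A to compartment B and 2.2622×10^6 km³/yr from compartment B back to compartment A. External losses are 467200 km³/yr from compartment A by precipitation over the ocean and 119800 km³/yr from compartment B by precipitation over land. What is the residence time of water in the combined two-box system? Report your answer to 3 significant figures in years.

0.0210 yr

Residence time in the combined system uses the total inventory and the total *external* removal — internal exchanges between the two boxes cancel.
M_total = 6344 + 5987 = 12331 km³.
ΣF_external_out = 467200 + 119800 = 587000 km³/yr.
τ = M_total / ΣF_ext = 12331 / 587000 = 0.02101 yr.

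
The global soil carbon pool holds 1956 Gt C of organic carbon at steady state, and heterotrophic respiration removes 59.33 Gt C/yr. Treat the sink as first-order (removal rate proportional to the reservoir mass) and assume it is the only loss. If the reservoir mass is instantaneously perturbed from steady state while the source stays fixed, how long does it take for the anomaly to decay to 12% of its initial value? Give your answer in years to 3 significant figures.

For a linear reservoir the anomaly decays as exp(−t/τ) with τ = M/F = 1956/59.33 = 32.97 yr.
exp(−t/τ) = 0.12 ⇒ t = −τ ln(0.12) = 32.97 × 2.120 = 69.90 yr.

69.9 yr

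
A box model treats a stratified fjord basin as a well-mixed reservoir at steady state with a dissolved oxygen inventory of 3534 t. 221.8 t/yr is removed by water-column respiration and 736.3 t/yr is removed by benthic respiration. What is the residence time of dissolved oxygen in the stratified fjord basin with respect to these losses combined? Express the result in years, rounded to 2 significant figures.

Total removal = 221.8 + 736.3 = 958.10 t/yr.
τ = M / ΣF_out = 3534 / 958.10 = 3.689 yr.

3.7 yr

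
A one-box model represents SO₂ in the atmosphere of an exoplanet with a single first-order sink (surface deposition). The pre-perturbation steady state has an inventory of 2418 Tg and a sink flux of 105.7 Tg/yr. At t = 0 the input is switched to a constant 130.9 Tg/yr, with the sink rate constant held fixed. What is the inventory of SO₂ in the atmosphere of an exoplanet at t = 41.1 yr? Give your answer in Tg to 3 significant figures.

2900 Tg

Residence time τ = M₀/F₀ = 22.88 yr. The eventual steady state is M_∞ = M₀·(F₁/F₀) = 2418 × 130.9/105.7 = 2994.5 Tg.
The anomaly ΔM(t) = M(t) − M_∞ decays as ΔM₀·e^(−t/τ) with ΔM₀ = 2418 − 2994.5 = −576.5 Tg.
At t = 41.1 yr, e^(−t/τ) = e^(−1.797) = 0.1659, so ΔM = −95.61 Tg and M = 2994.5 − 95.61 = 2898.9 Tg.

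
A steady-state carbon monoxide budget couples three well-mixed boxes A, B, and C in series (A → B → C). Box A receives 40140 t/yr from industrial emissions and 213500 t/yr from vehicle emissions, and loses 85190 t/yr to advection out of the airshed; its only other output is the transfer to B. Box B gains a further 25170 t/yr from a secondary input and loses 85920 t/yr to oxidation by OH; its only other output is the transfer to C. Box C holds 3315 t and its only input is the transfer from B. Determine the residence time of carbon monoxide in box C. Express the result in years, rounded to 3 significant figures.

Box A: F(A→B) = (40140 + 213500) − 85190 = 168450 t/yr.
Box B: F(B→C) = (168450 + 25170) − 85920 = 107700 t/yr.
Box C throughput = its input = 107700 t/yr; τ = 3315 / 107700 = 0.03078 yr.

0.0308 yr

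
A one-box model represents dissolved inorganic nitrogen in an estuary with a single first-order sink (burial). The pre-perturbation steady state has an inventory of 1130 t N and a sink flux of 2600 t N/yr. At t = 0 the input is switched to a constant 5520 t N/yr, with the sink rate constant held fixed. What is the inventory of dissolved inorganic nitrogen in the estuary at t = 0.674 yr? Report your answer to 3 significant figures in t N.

Residence time τ = M₀/F₀ = 0.4346 yr. The eventual steady state is M_∞ = M₀·(F₁/F₀) = 1130 × 5520/2600 = 2399.1 t N.
The anomaly ΔM(t) = M(t) − M_∞ decays as ΔM₀·e^(−t/τ) with ΔM₀ = 1130 − 2399.1 = −1269 t N.
At t = 0.674 yr, e^(−t/τ) = e^(−1.551) = 0.2121, so ΔM = −269.1 t N and M = 2399.1 − 269.1 = 2129.9 t N.

2130 t N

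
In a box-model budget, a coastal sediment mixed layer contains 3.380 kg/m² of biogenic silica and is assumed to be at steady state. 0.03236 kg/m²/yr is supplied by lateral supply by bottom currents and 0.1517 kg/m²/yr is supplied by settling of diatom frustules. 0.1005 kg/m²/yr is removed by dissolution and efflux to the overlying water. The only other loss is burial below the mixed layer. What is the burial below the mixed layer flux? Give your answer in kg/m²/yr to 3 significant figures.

At steady state ΣF_in = ΣF_out.
ΣF_in = 0.03236 + 0.1517 = 0.18406 kg/m²/yr.
Burial below the mixed layer flux = ΣF_in − (0.1005) = 0.18406 − 0.1005 = 0.08356 kg/m²/yr.

0.0836 kg/m²/yr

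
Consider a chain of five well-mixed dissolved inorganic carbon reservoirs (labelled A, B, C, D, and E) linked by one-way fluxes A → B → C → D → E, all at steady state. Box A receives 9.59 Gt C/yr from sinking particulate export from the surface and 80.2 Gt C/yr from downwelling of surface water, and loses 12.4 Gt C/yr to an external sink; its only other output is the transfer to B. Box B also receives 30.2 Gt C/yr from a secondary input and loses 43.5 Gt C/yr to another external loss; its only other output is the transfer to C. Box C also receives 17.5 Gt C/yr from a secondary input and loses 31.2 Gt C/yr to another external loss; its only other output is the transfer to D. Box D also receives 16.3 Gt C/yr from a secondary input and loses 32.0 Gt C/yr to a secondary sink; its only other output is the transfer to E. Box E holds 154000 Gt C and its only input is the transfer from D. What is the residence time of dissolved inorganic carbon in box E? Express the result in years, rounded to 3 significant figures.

Box A: F(A→B) = (9.59 + 80.2) − 12.4 = 77.390 Gt C/yr.
Box B: F(B→C) = (77.390 + 30.2) − 43.5 = 64.090 Gt C/yr.
Box C: F(C→D) = (64.090 + 17.5) − 31.2 = 50.390 Gt C/yr.
Box D: F(D→E) = (50.390 + 16.3) − 32.0 = 34.690 Gt C/yr.
Box E throughput = its input = 34.690 Gt C/yr; τ = 154000 / 34.690 = 4439 yr.

4440 yr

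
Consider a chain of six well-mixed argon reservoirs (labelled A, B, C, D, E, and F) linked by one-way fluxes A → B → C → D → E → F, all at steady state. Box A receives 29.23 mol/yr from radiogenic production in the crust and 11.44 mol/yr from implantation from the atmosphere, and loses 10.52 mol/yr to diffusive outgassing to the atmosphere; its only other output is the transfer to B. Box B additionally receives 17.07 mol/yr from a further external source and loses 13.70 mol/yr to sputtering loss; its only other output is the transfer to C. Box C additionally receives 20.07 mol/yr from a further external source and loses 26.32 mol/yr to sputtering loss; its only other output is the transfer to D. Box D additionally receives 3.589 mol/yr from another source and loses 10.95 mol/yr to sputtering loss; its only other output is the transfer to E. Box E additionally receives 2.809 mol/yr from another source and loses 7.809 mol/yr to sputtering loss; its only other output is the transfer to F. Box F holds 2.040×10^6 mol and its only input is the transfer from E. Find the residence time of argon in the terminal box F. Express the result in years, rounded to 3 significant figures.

137000 yr

Box A: F(A→B) = (29.23 + 11.44) − 10.52 = 30.150 mol/yr.
Box B: F(B→C) = (30.150 + 17.07) − 13.70 = 33.520 mol/yr.
Box C: F(C→D) = (33.520 + 20.07) − 26.32 = 27.270 mol/yr.
Box D: F(D→E) = (27.270 + 3.589) − 10.95 = 19.909 mol/yr.
Box E: F(E→F) = (19.909 + 2.809) − 7.809 = 14.909 mol/yr.
Box F throughput = its input = 14.909 mol/yr; τ = 2.040×10^6 / 14.909 = 136800 yr.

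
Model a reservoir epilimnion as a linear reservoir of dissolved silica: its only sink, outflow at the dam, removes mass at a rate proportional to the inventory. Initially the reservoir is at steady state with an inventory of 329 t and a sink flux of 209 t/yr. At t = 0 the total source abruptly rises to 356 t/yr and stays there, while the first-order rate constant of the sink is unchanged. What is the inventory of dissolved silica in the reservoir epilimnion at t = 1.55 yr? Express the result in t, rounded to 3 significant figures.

τ = M₀/F₀ = 329/209 = 1.574 yr; rate constant k = 1/τ.
New steady state M_∞ = F₁/k = F₁·τ = 356 × 1.574 = 560.40 t.
M(t) = M_∞ + (M₀ − M_∞)·e^(−t/τ); t/τ = 1.55/1.574 = 0.9847, so e^(−t/τ) = 0.3736.
M(t) = 560.40 − 231.4 × 0.3736 = 473.96 t.

474 t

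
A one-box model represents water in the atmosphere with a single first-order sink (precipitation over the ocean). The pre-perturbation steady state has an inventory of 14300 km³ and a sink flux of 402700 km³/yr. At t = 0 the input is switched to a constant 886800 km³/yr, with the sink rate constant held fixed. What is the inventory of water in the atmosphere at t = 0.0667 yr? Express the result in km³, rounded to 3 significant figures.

28900 km³

τ = M₀/F₀ = 14300/402700 = 0.03551 yr; rate constant k = 1/τ.
New steady state M_∞ = F₁/k = F₁·τ = 886800 × 0.03551 = 31491 km³.
M(t) = M_∞ + (M₀ − M_∞)·e^(−t/τ); t/τ = 0.0667/0.03551 = 1.878, so e^(−t/τ) = 0.1528.
M(t) = 31491 − 17190 × 0.1528 = 28863 km³.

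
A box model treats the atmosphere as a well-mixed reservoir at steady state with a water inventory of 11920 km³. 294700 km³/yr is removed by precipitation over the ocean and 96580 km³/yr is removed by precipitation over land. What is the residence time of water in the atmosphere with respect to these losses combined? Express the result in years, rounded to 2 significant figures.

0.030 yr

Total removal = 294700 + 96580 = 391280 km³/yr.
τ = M / ΣF_out = 11920 / 391280 = 0.03046 yr.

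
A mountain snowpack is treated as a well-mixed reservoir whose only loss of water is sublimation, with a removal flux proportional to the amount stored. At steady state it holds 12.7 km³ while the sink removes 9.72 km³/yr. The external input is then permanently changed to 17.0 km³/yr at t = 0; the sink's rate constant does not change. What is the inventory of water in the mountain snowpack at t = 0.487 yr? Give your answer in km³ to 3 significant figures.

The sink rate constant is k = F₀/M₀ = 9.72/12.7 = 0.7654 yr⁻¹.
Solving dM/dt = F₁ − kM with M(0) = M₀ gives M(t) = F₁/k + (M₀ − F₁/k)·e^(−kt).
F₁/k = 17.0/0.7654 = 22.212 km³; kt = 0.7654 × 0.487 = 0.3727, e^(−kt) = 0.6889.
M(0.487) = 22.212 + (12.7 − 22.212) × 0.6889 = 22.212 − 6.552 = 15.660 km³.

15.7 km³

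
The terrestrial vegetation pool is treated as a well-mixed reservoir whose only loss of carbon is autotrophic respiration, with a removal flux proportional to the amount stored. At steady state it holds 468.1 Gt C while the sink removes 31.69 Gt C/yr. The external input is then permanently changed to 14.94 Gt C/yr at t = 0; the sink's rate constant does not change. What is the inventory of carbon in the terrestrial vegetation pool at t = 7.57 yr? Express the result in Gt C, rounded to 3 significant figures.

The sink rate constant is k = F₀/M₀ = 31.69/468.1 = 0.06770 yr⁻¹.
Solving dM/dt = F₁ − kM with M(0) = M₀ gives M(t) = F₁/k + (M₀ − F₁/k)·e^(−kt).
F₁/k = 14.94/0.06770 = 220.68 Gt C; kt = 0.06770 × 7.57 = 0.5125, e^(−kt) = 0.5990.
M(7.57) = 220.68 + (468.1 − 220.68) × 0.5990 = 220.68 + 148.2 = 368.89 Gt C.

369 Gt C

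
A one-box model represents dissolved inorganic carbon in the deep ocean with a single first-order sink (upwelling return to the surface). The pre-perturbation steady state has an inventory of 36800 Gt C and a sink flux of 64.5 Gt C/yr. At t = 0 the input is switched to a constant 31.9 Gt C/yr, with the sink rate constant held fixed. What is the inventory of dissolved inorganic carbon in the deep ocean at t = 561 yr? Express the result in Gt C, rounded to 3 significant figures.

25200 Gt C

τ = M₀/F₀ = 36800/64.5 = 570.5 yr; rate constant k = 1/τ.
New steady state M_∞ = F₁/k = F₁·τ = 31.9 × 570.5 = 18200 Gt C.
M(t) = M_∞ + (M₀ − M_∞)·e^(−t/τ); t/τ = 561/570.5 = 0.9833, so e^(−t/τ) = 0.3741.
M(t) = 18200 + 18600 × 0.3741 = 25158 Gt C.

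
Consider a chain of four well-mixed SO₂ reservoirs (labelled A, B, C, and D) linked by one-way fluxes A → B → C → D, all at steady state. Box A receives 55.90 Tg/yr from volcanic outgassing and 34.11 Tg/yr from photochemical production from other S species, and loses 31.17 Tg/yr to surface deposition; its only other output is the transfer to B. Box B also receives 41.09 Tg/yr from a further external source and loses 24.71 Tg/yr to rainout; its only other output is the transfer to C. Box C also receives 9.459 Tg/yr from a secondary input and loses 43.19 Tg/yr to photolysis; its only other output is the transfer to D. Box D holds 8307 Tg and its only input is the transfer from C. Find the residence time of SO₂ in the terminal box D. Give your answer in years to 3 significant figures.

Box A: F(A→B) = (55.90 + 34.11) − 31.17 = 58.840 Tg/yr.
Box B: F(B→C) = (58.840 + 41.09) − 24.71 = 75.220 Tg/yr.
Box C: F(C→D) = (75.220 + 9.459) − 43.19 = 41.489 Tg/yr.
Box D throughput = its input = 41.489 Tg/yr; τ = 8307 / 41.489 = 200.2 yr.

200 yr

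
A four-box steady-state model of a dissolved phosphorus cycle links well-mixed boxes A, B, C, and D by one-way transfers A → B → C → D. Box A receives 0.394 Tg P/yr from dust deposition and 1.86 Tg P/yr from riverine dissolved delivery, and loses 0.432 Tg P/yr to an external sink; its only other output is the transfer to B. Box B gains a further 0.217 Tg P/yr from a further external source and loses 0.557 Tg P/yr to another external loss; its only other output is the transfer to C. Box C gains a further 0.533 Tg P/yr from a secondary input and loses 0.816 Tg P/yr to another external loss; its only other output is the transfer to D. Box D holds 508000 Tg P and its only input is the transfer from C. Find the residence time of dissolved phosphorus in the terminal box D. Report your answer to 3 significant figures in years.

424000 yr

Box A: F(A→B) = (0.394 + 1.86) − 0.432 = 1.8220 Tg P/yr.
Box B: F(B→C) = (1.8220 + 0.217) − 0.557 = 1.4820 Tg P/yr.
Box C: F(C→D) = (1.4820 + 0.533) − 0.816 = 1.1990 Tg P/yr.
Box D throughput = its input = 1.1990 Tg P/yr; τ = 508000 / 1.1990 = 423700 yr.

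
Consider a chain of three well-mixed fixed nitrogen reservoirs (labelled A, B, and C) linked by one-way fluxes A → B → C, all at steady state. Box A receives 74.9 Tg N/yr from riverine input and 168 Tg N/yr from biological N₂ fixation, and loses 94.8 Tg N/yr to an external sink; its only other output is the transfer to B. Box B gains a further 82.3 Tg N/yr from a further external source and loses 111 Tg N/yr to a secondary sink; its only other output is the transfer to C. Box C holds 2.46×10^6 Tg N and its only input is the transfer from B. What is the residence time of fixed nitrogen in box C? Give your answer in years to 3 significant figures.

Box A: F(A→B) = (74.9 + 168) − 94.8 = 148.10 Tg N/yr.
Box B: F(B→C) = (148.10 + 82.3) − 111 = 119.40 Tg N/yr.
Box C throughput = its input = 119.40 Tg N/yr; τ = 2.46×10^6 / 119.40 = 20600 yr.

20600 yr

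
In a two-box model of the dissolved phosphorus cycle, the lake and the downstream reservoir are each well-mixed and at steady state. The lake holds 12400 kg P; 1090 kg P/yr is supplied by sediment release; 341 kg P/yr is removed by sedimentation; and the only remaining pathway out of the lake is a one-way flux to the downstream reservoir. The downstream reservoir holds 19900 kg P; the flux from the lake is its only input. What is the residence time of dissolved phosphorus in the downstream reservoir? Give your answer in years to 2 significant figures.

27 yr

Balance the lake: ΣF_in = 1090.0 kg P/yr.
Flux to the downstream reservoir = ΣF_in − (341) = 749.00 kg P/yr.
At steady state the output of the downstream reservoir equals its input, 749.00 kg P/yr.
τ = M / F = 19900 / 749.00 = 26.57 yr.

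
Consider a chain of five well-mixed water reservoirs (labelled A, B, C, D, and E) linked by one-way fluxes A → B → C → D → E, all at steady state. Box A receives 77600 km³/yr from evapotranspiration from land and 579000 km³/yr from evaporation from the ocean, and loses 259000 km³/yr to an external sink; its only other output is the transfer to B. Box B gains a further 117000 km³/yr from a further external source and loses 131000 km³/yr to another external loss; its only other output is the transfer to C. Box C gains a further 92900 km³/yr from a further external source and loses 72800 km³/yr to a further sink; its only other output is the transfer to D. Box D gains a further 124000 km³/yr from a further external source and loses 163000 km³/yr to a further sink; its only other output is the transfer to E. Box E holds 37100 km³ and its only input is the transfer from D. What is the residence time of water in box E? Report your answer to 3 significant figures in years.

0.102 yr

Box A: F(A→B) = (77600 + 579000) − 259000 = 397600 km³/yr.
Box B: F(B→C) = (397600 + 117000) − 131000 = 383600 km³/yr.
Box C: F(C→D) = (383600 + 92900) − 72800 = 403700 km³/yr.
Box D: F(D→E) = (403700 + 124000) − 163000 = 364700 km³/yr.
Box E throughput = its input = 364700 km³/yr; τ = 37100 / 364700 = 0.1017 yr.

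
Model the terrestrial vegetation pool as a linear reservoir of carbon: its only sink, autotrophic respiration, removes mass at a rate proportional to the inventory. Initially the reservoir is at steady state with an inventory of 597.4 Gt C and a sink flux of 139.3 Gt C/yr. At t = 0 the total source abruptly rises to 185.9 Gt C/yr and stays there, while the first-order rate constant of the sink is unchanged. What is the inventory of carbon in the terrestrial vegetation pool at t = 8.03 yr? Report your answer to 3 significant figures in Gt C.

τ = M₀/F₀ = 597.4/139.3 = 4.289 yr; rate constant k = 1/τ.
New steady state M_∞ = F₁/k = F₁·τ = 185.9 × 4.289 = 797.25 Gt C.
M(t) = M_∞ + (M₀ − M_∞)·e^(−t/τ); t/τ = 8.03/4.289 = 1.872, so e^(−t/τ) = 0.1538.
M(t) = 797.25 − 199.8 × 0.1538 = 766.52 Gt C.

767 Gt C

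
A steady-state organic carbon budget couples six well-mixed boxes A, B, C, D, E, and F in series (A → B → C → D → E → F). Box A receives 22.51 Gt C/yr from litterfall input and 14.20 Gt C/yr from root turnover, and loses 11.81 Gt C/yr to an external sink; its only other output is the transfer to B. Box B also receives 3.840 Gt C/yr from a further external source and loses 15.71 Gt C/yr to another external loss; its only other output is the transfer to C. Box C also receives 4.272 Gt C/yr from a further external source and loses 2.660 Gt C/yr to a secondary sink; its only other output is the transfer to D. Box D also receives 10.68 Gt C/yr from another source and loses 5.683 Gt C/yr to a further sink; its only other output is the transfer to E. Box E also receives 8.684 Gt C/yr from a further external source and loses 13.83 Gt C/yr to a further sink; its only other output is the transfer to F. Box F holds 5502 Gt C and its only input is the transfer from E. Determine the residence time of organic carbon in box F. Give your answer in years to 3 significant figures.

Box A: F(A→B) = (22.51 + 14.20) − 11.81 = 24.900 Gt C/yr.
Box B: F(B→C) = (24.900 + 3.840) − 15.71 = 13.030 Gt C/yr.
Box C: F(C→D) = (13.030 + 4.272) − 2.660 = 14.642 Gt C/yr.
Box D: F(D→E) = (14.642 + 10.68) − 5.683 = 19.639 Gt C/yr.
Box E: F(E→F) = (19.639 + 8.684) − 13.83 = 14.493 Gt C/yr.
Box F throughput = its input = 14.493 Gt C/yr; τ = 5502 / 14.493 = 379.6 yr.

380 yr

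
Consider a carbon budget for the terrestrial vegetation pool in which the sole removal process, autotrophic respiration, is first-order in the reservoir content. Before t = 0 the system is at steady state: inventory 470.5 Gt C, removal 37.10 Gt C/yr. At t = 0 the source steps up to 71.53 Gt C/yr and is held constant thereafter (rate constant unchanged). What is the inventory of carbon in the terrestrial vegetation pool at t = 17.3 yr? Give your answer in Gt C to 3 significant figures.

τ = M₀/F₀ = 470.5/37.10 = 12.68 yr; rate constant k = 1/τ.
New steady state M_∞ = F₁/k = F₁·τ = 71.53 × 12.68 = 907.14 Gt C.
M(t) = M_∞ + (M₀ − M_∞)·e^(−t/τ); t/τ = 17.3/12.68 = 1.364, so e^(−t/τ) = 0.2556.
M(t) = 907.14 − 436.6 × 0.2556 = 795.53 Gt C.

796 Gt C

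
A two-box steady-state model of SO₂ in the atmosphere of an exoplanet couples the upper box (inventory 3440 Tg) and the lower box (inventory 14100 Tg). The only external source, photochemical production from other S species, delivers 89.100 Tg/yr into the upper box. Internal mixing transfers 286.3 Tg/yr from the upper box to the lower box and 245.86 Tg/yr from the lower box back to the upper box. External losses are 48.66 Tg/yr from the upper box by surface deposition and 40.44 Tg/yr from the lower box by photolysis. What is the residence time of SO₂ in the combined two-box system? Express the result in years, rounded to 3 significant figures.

197 yr

Residence time in the combined system uses the total inventory and the total *external* removal — internal exchanges between the two boxes cancel.
M_total = 3440 + 14100 = 17540 Tg.
ΣF_external_out = 48.66 + 40.44 = 89.100 Tg/yr.
τ = M_total / ΣF_ext = 17540 / 89.100 = 196.9 yr.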